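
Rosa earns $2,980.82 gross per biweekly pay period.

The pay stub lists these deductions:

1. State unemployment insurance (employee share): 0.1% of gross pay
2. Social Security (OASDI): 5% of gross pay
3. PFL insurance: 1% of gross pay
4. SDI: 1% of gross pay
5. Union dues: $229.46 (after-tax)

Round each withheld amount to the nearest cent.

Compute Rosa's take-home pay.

SDI: $2,980.82 × 0.01 = $29.81
State unemployment insurance (employee share): $2,980.82 × 0.001 = $2.98
Social Security (OASDI): $2,980.82 × 0.05 = $149.04
PFL insurance: $2,980.82 × 0.01 = $29.81
Union dues: $229.46
Total deductions = $29.81 + $2.98 + $149.04 + $29.81 + $229.46 = $441.10
Net pay = $2,980.82 − $441.10 = $2,539.72

$2,539.72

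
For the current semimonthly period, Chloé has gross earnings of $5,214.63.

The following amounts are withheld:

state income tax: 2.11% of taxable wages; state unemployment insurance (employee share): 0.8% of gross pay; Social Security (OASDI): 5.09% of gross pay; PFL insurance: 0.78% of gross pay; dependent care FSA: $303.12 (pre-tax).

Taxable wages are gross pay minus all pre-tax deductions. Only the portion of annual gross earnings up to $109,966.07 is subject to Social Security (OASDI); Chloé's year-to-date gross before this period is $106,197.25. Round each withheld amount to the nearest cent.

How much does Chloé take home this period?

Dependent care FSA: $303.12
Taxable wages = $5,214.63 − $303.12 = $4,911.51
State income tax: $4,911.51 × 0.0211 = $103.63
Social Security (OASDI): only $109,966.07 − $106,197.25 = $3,768.82 of this check is subject → $3,768.82 × 0.0509 = $191.83
State unemployment insurance (employee share): $5,214.63 × 0.008 = $41.72
PFL insurance: $5,214.63 × 0.0078 = $40.67
Total deductions = $303.12 + $103.63 + $191.83 + $41.72 + $40.67 = $680.97
Net pay = $5,214.63 − $680.97 = $4,533.66

$4,533.66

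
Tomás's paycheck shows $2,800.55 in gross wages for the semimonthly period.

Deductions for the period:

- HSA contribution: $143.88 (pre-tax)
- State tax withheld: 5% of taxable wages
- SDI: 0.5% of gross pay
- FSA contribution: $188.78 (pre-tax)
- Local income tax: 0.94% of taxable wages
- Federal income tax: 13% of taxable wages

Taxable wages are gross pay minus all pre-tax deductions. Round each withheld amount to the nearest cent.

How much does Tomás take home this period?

FSA contribution: $188.78
HSA contribution: $143.88
Pre-tax total = $188.78 + $143.88 = $332.66
Taxable wages = $2,800.55 − $332.66 = $2,467.89
State tax withheld: $2,467.89 × 0.05 = $123.39
Federal income tax: $2,467.89 × 0.13 = $320.83
Local income tax: $2,467.89 × 0.0094 = $23.20
SDI: $2,800.55 × 0.005 = $14.00
Total deductions = $188.78 + $143.88 + $123.39 + $320.83 + $23.20 + $14.00 = $814.08
Net pay = $2,800.55 − $814.08 = $1,986.47

$1,986.47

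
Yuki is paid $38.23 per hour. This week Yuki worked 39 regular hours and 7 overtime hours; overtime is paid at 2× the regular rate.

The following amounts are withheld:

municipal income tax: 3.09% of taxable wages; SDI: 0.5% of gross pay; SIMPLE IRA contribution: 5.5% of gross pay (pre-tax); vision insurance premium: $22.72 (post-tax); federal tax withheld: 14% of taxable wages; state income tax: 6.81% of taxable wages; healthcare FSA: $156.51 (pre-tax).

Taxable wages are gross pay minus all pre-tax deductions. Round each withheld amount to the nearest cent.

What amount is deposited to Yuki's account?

$1,305.17

Regular pay: 39 × $38.23 = $1,490.97
Overtime pay: 7 × $38.23 × 2 = $535.22
Gross pay = $1,490.97 + $535.22 = $2,026.19
Healthcare FSA: $156.51
SIMPLE IRA contribution: $2,026.19 × 0.055 = $111.44
Pre-tax total = $156.51 + $111.44 = $267.95
Taxable wages = $2,026.19 − $267.95 = $1,758.24
Municipal income tax: $1,758.24 × 0.0309 = $54.33
State income tax: $1,758.24 × 0.0681 = $119.74
Federal tax withheld: $1,758.24 × 0.14 = $246.15
SDI: $2,026.19 × 0.005 = $10.13
Vision insurance premium: $22.72
Total deductions = $156.51 + $111.44 + $54.33 + $119.74 + $246.15 + $10.13 + $22.72 = $721.02
Net pay = $2,026.19 − $721.02 = $1,305.17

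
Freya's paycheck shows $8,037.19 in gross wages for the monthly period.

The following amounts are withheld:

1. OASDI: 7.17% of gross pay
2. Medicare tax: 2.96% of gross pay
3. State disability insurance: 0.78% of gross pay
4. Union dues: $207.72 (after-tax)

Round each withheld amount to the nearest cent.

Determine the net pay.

$6,952.61

Medicare tax: $8,037.19 × 0.0296 = $237.90
State disability insurance: $8,037.19 × 0.0078 = $62.69
OASDI: $8,037.19 × 0.0717 = $576.27
Union dues: $207.72
Total deductions = $237.90 + $62.69 + $576.27 + $207.72 = $1,084.58
Net pay = $8,037.19 − $1,084.58 = $6,952.61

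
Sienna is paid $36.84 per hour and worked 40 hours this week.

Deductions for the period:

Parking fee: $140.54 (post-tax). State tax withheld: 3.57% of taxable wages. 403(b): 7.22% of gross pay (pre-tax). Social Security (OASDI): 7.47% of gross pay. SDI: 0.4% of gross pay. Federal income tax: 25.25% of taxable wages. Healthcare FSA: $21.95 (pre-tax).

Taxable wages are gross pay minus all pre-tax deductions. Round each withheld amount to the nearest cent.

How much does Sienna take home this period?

$701.04

Gross pay: 40 × $36.84 = $1,473.60
403(b): $1,473.60 × 0.0722 = $106.39
Healthcare FSA: $21.95
Pre-tax total = $106.39 + $21.95 = $128.34
Taxable wages = $1,473.60 − $128.34 = $1,345.26
State tax withheld: $1,345.26 × 0.0357 = $48.03
Federal income tax: $1,345.26 × 0.2525 = $339.68
Social Security (OASDI): $1,473.60 × 0.0747 = $110.08
SDI: $1,473.60 × 0.004 = $5.89
Parking fee: $140.54
Total deductions = $106.39 + $21.95 + $48.03 + $339.68 + $110.08 + $5.89 + $140.54 = $772.56
Net pay = $1,473.60 − $772.56 = $701.04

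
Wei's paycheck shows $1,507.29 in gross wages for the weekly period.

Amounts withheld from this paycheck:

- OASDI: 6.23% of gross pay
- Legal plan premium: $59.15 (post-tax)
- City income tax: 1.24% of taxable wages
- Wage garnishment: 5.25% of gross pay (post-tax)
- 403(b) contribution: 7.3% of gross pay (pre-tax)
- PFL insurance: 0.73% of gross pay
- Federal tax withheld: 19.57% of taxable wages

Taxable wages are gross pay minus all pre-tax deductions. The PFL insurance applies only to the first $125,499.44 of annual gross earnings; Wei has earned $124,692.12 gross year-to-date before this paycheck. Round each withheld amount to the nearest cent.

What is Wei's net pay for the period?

403(b) contribution: $1,507.29 × 0.073 = $110.03
Taxable wages = $1,507.29 − $110.03 = $1,397.26
City income tax: $1,397.26 × 0.0124 = $17.33
Federal tax withheld: $1,397.26 × 0.1957 = $273.44
PFL insurance: only $125,499.44 − $124,692.12 = $807.32 of this check is subject → $807.32 × 0.0073 = $5.89
OASDI: $1,507.29 × 0.0623 = $93.90
Legal plan premium: $59.15
Wage garnishment: $1,507.29 × 0.0525 = $79.13
Total deductions = $110.03 + $17.33 + $273.44 + $5.89 + $93.90 + $59.15 + $79.13 = $638.87
Net pay = $1,507.29 − $638.87 = $868.42

$868.42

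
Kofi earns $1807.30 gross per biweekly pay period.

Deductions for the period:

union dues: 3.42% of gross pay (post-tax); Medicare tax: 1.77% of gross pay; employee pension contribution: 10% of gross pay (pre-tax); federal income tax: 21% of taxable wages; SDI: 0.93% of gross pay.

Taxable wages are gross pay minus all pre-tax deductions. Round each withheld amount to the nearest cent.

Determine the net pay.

$1174.38

Employee pension contribution: $1807.30 × 0.1 = $180.73
Taxable wages = $1807.30 − $180.73 = $1626.57
Federal income tax: $1626.57 × 0.21 = $341.58
SDI: $1807.30 × 0.0093 = $16.81
Medicare tax: $1807.30 × 0.0177 = $31.99
Union dues: $1807.30 × 0.0342 = $61.81
Total deductions = $180.73 + $341.58 + $16.81 + $31.99 + $61.81 = $632.92
Net pay = $1807.30 − $632.92 = $1174.38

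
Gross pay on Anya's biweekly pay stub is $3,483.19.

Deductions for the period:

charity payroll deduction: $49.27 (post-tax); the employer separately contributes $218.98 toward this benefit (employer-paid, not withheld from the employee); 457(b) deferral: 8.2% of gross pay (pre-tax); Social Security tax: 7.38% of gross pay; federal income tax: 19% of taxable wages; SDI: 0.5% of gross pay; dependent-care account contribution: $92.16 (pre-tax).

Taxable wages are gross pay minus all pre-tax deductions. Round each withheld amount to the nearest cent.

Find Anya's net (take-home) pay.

$2,191.63

Dependent-care account contribution: $92.16
457(b) deferral: $3,483.19 × 0.082 = $285.62
Pre-tax total = $92.16 + $285.62 = $377.78
Taxable wages = $3,483.19 − $377.78 = $3,105.41
Federal income tax: $3,105.41 × 0.19 = $590.03
SDI: $3,483.19 × 0.005 = $17.42
Social Security tax: $3,483.19 × 0.0738 = $257.06
Charity payroll deduction: $49.27
(Employer's $218.98 toward charity payroll deduction is not withheld from the employee.)
Total deductions = $92.16 + $285.62 + $590.03 + $17.42 + $257.06 + $49.27 = $1,291.56
Net pay = $3,483.19 − $1,291.56 = $2,191.63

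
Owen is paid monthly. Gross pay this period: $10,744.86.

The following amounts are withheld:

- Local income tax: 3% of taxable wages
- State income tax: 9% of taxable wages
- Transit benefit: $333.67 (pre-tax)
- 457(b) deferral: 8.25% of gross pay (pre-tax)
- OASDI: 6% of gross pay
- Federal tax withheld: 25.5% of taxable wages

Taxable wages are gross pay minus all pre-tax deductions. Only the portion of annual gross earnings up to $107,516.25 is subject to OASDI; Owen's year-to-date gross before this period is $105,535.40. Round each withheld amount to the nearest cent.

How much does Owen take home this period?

$5,834.11

457(b) deferral: $10,744.86 × 0.0825 = $886.45
Transit benefit: $333.67
Pre-tax total = $886.45 + $333.67 = $1,220.12
Taxable wages = $10,744.86 − $1,220.12 = $9,524.74
State income tax: $9,524.74 × 0.09 = $857.23
Federal tax withheld: $9,524.74 × 0.255 = $2,428.81
Local income tax: $9,524.74 × 0.03 = $285.74
OASDI: only $107,516.25 − $105,535.40 = $1,980.85 of this check is subject → $1,980.85 × 0.06 = $118.85
Total deductions = $886.45 + $333.67 + $857.23 + $2,428.81 + $285.74 + $118.85 = $4,910.75
Net pay = $10,744.86 − $4,910.75 = $5,834.11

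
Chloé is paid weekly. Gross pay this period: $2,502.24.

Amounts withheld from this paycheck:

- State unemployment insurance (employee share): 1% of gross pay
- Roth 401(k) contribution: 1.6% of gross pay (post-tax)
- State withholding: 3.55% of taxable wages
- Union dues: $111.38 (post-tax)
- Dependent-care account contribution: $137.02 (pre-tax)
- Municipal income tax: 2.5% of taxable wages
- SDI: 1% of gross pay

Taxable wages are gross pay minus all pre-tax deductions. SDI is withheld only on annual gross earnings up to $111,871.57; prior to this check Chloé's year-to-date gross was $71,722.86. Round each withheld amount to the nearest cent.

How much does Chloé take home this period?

$2,020.66

Dependent-care account contribution: $137.02
Taxable wages = $2,502.24 − $137.02 = $2,365.22
Municipal income tax: $2,365.22 × 0.025 = $59.13
State withholding: $2,365.22 × 0.0355 = $83.97
State unemployment insurance (employee share): $2,502.24 × 0.01 = $25.02
SDI: cap not yet reached, full $2,502.24 is subject → $2,502.24 × 0.01 = $25.02
Roth 401(k) contribution: $2,502.24 × 0.016 = $40.04
Union dues: $111.38
Total deductions = $137.02 + $59.13 + $83.97 + $25.02 + $25.02 + $40.04 + $111.38 = $481.58
Net pay = $2,502.24 − $481.58 = $2,020.66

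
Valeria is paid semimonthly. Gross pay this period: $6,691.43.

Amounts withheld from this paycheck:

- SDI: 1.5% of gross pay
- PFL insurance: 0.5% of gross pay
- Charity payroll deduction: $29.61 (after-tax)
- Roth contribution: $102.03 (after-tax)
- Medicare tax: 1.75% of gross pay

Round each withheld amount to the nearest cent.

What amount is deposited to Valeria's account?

$6,308.86

Medicare tax: $6,691.43 × 0.0175 = $117.10
SDI: $6,691.43 × 0.015 = $100.37
PFL insurance: $6,691.43 × 0.005 = $33.46
Charity payroll deduction: $29.61
Roth contribution: $102.03
Total deductions = $117.10 + $100.37 + $33.46 + $29.61 + $102.03 = $382.57
Net pay = $6,691.43 − $382.57 = $6,308.86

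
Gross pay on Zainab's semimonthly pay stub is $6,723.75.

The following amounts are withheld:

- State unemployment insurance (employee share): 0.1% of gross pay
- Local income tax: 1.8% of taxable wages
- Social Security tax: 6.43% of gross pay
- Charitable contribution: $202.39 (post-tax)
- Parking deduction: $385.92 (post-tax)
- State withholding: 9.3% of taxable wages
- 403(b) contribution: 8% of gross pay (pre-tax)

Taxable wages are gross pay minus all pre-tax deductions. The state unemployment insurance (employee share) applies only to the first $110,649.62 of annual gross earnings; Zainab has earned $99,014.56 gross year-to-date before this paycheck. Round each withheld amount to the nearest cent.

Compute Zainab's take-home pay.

$4,471.85

403(b) contribution: $6,723.75 × 0.08 = $537.90
Taxable wages = $6,723.75 − $537.90 = $6,185.85
State withholding: $6,185.85 × 0.093 = $575.28
Local income tax: $6,185.85 × 0.018 = $111.35
Social Security tax: $6,723.75 × 0.0643 = $432.34
State unemployment insurance (employee share): cap not yet reached, full $6,723.75 is subject → $6,723.75 × 0.001 = $6.72
Charitable contribution: $202.39
Parking deduction: $385.92
Total deductions = $537.90 + $575.28 + $111.35 + $432.34 + $6.72 + $202.39 + $385.92 = $2,251.90
Net pay = $6,723.75 − $2,251.90 = $4,471.85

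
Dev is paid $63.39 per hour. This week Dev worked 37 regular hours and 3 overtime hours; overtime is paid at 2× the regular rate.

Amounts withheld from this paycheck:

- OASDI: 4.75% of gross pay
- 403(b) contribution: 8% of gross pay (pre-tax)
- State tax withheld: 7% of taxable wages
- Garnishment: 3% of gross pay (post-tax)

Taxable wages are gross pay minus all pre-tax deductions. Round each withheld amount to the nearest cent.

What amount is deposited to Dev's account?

Regular pay: 37 × $63.39 = $2345.43
Overtime pay: 3 × $63.39 × 2 = $380.34
Gross pay = $2345.43 + $380.34 = $2725.77
403(b) contribution: $2725.77 × 0.08 = $218.06
Taxable wages = $2725.77 − $218.06 = $2507.71
State tax withheld: $2507.71 × 0.07 = $175.54
OASDI: $2725.77 × 0.0475 = $129.47
Garnishment: $2725.77 × 0.03 = $81.77
Total deductions = $218.06 + $175.54 + $129.47 + $81.77 = $604.84
Net pay = $2725.77 − $604.84 = $2120.93

$2120.93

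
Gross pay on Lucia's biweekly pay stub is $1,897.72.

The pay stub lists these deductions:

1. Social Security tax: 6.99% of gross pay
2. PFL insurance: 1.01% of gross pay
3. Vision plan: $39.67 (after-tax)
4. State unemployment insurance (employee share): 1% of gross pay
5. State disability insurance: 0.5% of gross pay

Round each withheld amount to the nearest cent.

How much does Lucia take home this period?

$1,677.76

Social Security tax: $1,897.72 × 0.0699 = $132.65
PFL insurance: $1,897.72 × 0.0101 = $19.17
State disability insurance: $1,897.72 × 0.005 = $9.49
State unemployment insurance (employee share): $1,897.72 × 0.01 = $18.98
Vision plan: $39.67
Total deductions = $132.65 + $19.17 + $9.49 + $18.98 + $39.67 = $219.96
Net pay = $1,897.72 − $219.96 = $1,677.76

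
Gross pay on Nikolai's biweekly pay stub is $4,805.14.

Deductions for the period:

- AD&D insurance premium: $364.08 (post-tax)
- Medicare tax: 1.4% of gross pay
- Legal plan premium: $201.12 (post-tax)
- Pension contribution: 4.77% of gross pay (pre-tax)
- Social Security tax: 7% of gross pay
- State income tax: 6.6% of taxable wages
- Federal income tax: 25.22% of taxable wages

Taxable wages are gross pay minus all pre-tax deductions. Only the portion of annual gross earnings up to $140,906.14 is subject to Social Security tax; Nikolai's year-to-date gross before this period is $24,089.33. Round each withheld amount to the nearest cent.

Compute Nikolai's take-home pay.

Pension contribution: $4,805.14 × 0.0477 = $229.21
Taxable wages = $4,805.14 − $229.21 = $4,575.93
Federal income tax: $4,575.93 × 0.2522 = $1,154.05
State income tax: $4,575.93 × 0.066 = $302.01
Social Security tax: cap not yet reached, full $4,805.14 is subject → $4,805.14 × 0.07 = $336.36
Medicare tax: $4,805.14 × 0.014 = $67.27
Legal plan premium: $201.12
AD&D insurance premium: $364.08
Total deductions = $229.21 + $1,154.05 + $302.01 + $336.36 + $67.27 + $201.12 + $364.08 = $2,654.10
Net pay = $4,805.14 − $2,654.10 = $2,151.04

$2,151.04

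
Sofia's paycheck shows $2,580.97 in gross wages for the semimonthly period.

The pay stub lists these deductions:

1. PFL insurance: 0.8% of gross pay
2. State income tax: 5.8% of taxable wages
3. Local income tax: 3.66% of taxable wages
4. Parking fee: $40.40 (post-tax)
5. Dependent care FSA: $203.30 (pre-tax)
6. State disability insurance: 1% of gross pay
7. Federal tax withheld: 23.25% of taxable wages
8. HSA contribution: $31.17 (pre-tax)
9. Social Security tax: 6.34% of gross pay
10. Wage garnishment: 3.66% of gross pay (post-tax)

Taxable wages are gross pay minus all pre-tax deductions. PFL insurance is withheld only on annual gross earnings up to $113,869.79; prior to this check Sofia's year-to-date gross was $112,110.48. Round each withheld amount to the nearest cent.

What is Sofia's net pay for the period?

$1,240.59

HSA contribution: $31.17
Dependent care FSA: $203.30
Pre-tax total = $31.17 + $203.30 = $234.47
Taxable wages = $2,580.97 − $234.47 = $2,346.50
Federal tax withheld: $2,346.50 × 0.2325 = $545.56
Local income tax: $2,346.50 × 0.0366 = $85.88
State income tax: $2,346.50 × 0.058 = $136.10
Social Security tax: $2,580.97 × 0.0634 = $163.63
PFL insurance: only $113,869.79 − $112,110.48 = $1,759.31 of this check is subject → $1,759.31 × 0.008 = $14.07
State disability insurance: $2,580.97 × 0.01 = $25.81
Wage garnishment: $2,580.97 × 0.0366 = $94.46
Parking fee: $40.40
Total deductions = $31.17 + $203.30 + $545.56 + $85.88 + $136.10 + $163.63 + $14.07 + $25.81 + $94.46 + $40.40 = $1,340.38
Net pay = $2,580.97 − $1,340.38 = $1,240.59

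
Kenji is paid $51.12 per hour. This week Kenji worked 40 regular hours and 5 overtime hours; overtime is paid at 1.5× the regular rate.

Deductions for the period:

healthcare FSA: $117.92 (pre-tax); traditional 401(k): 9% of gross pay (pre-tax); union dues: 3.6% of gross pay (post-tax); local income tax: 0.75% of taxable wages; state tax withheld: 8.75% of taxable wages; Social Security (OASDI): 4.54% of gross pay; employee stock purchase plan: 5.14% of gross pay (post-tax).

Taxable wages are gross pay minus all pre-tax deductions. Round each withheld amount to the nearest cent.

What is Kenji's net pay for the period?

Regular pay: 40 × $51.12 = $2,044.80
Overtime pay: 5 × $51.12 × 1.5 = $383.40
Gross pay = $2,044.80 + $383.40 = $2,428.20
Traditional 401(k): $2,428.20 × 0.09 = $218.54
Healthcare FSA: $117.92
Pre-tax total = $218.54 + $117.92 = $336.46
Taxable wages = $2,428.20 − $336.46 = $2,091.74
Local income tax: $2,091.74 × 0.0075 = $15.69
State tax withheld: $2,091.74 × 0.0875 = $183.03
Social Security (OASDI): $2,428.20 × 0.0454 = $110.24
Employee stock purchase plan: $2,428.20 × 0.0514 = $124.81
Union dues: $2,428.20 × 0.036 = $87.42
Total deductions = $218.54 + $117.92 + $15.69 + $183.03 + $110.24 + $124.81 + $87.42 = $857.65
Net pay = $2,428.20 − $857.65 = $1,570.55

$1,570.55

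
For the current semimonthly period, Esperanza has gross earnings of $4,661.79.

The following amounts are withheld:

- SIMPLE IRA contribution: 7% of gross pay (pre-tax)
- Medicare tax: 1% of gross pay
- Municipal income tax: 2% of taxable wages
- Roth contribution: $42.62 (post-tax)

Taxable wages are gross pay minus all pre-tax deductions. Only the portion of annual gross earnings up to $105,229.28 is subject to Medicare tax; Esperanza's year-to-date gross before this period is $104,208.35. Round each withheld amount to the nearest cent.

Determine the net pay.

$4,195.92

SIMPLE IRA contribution: $4,661.79 × 0.07 = $326.33
Taxable wages = $4,661.79 − $326.33 = $4,335.46
Municipal income tax: $4,335.46 × 0.02 = $86.71
Medicare tax: only $105,229.28 − $104,208.35 = $1,020.93 of this check is subject → $1,020.93 × 0.01 = $10.21
Roth contribution: $42.62
Total deductions = $326.33 + $86.71 + $10.21 + $42.62 = $465.87
Net pay = $4,661.79 − $465.87 = $4,195.92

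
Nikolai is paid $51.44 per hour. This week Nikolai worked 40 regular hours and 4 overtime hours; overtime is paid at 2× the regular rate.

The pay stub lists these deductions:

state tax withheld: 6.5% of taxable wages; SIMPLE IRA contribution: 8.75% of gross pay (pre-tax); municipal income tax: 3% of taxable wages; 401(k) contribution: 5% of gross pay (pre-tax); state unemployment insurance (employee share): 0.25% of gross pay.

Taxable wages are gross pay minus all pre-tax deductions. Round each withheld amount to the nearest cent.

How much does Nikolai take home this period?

Regular pay: 40 × $51.44 = $2,057.60
Overtime pay: 4 × $51.44 × 2 = $411.52
Gross pay = $2,057.60 + $411.52 = $2,469.12
SIMPLE IRA contribution: $2,469.12 × 0.0875 = $216.05
401(k) contribution: $2,469.12 × 0.05 = $123.46
Pre-tax total = $216.05 + $123.46 = $339.51
Taxable wages = $2,469.12 − $339.51 = $2,129.61
State tax withheld: $2,129.61 × 0.065 = $138.42
Municipal income tax: $2,129.61 × 0.03 = $63.89
State unemployment insurance (employee share): $2,469.12 × 0.0025 = $6.17
Total deductions = $216.05 + $123.46 + $138.42 + $63.89 + $6.17 = $547.99
Net pay = $2,469.12 − $547.99 = $1,921.13

$1,921.13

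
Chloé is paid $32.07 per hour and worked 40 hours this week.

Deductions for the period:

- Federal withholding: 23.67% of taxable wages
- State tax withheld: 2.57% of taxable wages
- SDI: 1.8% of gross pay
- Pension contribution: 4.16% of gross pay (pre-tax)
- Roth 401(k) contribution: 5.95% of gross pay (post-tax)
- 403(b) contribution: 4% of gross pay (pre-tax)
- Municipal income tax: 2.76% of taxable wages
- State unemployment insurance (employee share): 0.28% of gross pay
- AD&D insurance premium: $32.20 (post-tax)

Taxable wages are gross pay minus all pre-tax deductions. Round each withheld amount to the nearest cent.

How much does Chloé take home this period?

Gross pay: 40 × $32.07 = $1,282.80
Pension contribution: $1,282.80 × 0.0416 = $53.36
403(b) contribution: $1,282.80 × 0.04 = $51.31
Pre-tax total = $53.36 + $51.31 = $104.67
Taxable wages = $1,282.80 − $104.67 = $1,178.13
Federal withholding: $1,178.13 × 0.2367 = $278.86
State tax withheld: $1,178.13 × 0.0257 = $30.28
Municipal income tax: $1,178.13 × 0.0276 = $32.52
SDI: $1,282.80 × 0.018 = $23.09
State unemployment insurance (employee share): $1,282.80 × 0.0028 = $3.59
AD&D insurance premium: $32.20
Roth 401(k) contribution: $1,282.80 × 0.0595 = $76.33
Total deductions = $53.36 + $51.31 + $278.86 + $30.28 + $32.52 + $23.09 + $3.59 + $32.20 + $76.33 = $581.54
Net pay = $1,282.80 − $581.54 = $701.26

$701.26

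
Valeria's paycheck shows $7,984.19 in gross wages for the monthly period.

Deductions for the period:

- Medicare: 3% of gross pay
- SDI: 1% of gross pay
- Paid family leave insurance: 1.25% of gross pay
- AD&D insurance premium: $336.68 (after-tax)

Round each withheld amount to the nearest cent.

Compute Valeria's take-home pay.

$7,228.34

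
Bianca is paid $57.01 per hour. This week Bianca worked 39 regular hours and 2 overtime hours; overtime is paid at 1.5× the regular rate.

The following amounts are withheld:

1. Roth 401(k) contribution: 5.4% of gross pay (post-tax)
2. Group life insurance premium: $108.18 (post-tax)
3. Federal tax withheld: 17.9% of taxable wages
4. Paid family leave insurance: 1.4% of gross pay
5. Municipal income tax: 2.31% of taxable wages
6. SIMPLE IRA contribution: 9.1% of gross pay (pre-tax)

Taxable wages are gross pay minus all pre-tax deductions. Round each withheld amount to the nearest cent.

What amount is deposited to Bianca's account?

Regular pay: 39 × $57.01 = $2,223.39
Overtime pay: 2 × $57.01 × 1.5 = $171.03
Gross pay = $2,223.39 + $171.03 = $2,394.42
SIMPLE IRA contribution: $2,394.42 × 0.091 = $217.89
Taxable wages = $2,394.42 − $217.89 = $2,176.53
Municipal income tax: $2,176.53 × 0.0231 = $50.28
Federal tax withheld: $2,176.53 × 0.179 = $389.60
Paid family leave insurance: $2,394.42 × 0.014 = $33.52
Roth 401(k) contribution: $2,394.42 × 0.054 = $129.30
Group life insurance premium: $108.18
Total deductions = $217.89 + $50.28 + $389.60 + $33.52 + $129.30 + $108.18 = $928.77
Net pay = $2,394.42 − $928.77 = $1,465.65

$1,465.65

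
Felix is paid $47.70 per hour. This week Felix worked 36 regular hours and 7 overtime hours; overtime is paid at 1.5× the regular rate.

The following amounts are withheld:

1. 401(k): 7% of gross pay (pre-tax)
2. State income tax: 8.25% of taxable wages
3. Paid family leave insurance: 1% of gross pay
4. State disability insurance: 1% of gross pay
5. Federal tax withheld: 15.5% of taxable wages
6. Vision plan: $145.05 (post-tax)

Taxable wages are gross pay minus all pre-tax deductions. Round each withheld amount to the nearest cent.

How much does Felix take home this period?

Regular pay: 36 × $47.70 = $1,717.20
Overtime pay: 7 × $47.70 × 1.5 = $500.85
Gross pay = $1,717.20 + $500.85 = $2,218.05
401(k): $2,218.05 × 0.07 = $155.26
Taxable wages = $2,218.05 − $155.26 = $2,062.79
State income tax: $2,062.79 × 0.0825 = $170.18
Federal tax withheld: $2,062.79 × 0.155 = $319.73
State disability insurance: $2,218.05 × 0.01 = $22.18
Paid family leave insurance: $2,218.05 × 0.01 = $22.18
Vision plan: $145.05
Total deductions = $155.26 + $170.18 + $319.73 + $22.18 + $22.18 + $145.05 = $834.58
Net pay = $2,218.05 − $834.58 = $1,383.47

$1,383.47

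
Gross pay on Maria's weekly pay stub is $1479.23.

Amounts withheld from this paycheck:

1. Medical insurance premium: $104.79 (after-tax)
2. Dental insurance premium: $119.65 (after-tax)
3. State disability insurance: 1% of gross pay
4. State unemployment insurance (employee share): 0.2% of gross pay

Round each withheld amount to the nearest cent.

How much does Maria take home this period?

$1237.04

State unemployment insurance (employee share): $1479.23 × 0.002 = $2.96
State disability insurance: $1479.23 × 0.01 = $14.79
Dental insurance premium: $119.65
Medical insurance premium: $104.79
Total deductions = $2.96 + $14.79 + $119.65 + $104.79 = $242.19
Net pay = $1479.23 − $242.19 = $1237.04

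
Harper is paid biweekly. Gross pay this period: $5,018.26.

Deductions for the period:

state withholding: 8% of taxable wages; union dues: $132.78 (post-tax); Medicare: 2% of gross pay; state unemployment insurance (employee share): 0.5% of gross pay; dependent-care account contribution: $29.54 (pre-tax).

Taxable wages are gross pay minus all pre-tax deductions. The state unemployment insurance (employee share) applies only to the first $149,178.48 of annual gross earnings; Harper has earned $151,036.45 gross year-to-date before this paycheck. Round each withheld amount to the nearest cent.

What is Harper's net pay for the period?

$4,356.47

Dependent-care account contribution: $29.54
Taxable wages = $5,018.26 − $29.54 = $4,988.72
State withholding: $4,988.72 × 0.08 = $399.10
Medicare: $5,018.26 × 0.02 = $100.37
State unemployment insurance (employee share): annual cap $149,178.48 already reached (YTD $151,036.45), so $0.00
Union dues: $132.78
Total deductions = $29.54 + $399.10 + $100.37 + $0.00 + $132.78 = $661.79
Net pay = $5,018.26 − $661.79 = $4,356.47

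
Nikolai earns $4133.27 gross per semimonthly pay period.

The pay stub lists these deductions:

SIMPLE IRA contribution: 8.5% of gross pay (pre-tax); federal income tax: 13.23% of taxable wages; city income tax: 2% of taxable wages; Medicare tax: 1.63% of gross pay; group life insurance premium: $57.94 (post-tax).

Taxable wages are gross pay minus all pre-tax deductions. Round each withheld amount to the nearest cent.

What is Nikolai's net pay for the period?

SIMPLE IRA contribution: $4133.27 × 0.085 = $351.33
Taxable wages = $4133.27 − $351.33 = $3781.94
City income tax: $3781.94 × 0.02 = $75.64
Federal income tax: $3781.94 × 0.1323 = $500.35
Medicare tax: $4133.27 × 0.0163 = $67.37
Group life insurance premium: $57.94
Total deductions = $351.33 + $75.64 + $500.35 + $67.37 + $57.94 = $1052.63
Net pay = $4133.27 − $1052.63 = $3080.64

$3080.64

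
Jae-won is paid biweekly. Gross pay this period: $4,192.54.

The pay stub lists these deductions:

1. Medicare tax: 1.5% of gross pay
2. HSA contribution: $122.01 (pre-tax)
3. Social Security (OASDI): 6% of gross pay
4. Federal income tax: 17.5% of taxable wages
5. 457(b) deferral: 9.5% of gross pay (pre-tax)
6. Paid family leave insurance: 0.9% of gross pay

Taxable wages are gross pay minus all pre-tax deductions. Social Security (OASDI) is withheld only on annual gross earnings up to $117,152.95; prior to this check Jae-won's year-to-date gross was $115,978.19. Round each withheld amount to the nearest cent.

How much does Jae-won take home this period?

$2,858.49

457(b) deferral: $4,192.54 × 0.095 = $398.29
HSA contribution: $122.01
Pre-tax total = $398.29 + $122.01 = $520.30
Taxable wages = $4,192.54 − $520.30 = $3,672.24
Federal income tax: $3,672.24 × 0.175 = $642.64
Social Security (OASDI): only $117,152.95 − $115,978.19 = $1,174.76 of this check is subject → $1,174.76 × 0.06 = $70.49
Paid family leave insurance: $4,192.54 × 0.009 = $37.73
Medicare tax: $4,192.54 × 0.015 = $62.89
Total deductions = $398.29 + $122.01 + $642.64 + $70.49 + $37.73 + $62.89 = $1,334.05
Net pay = $4,192.54 − $1,334.05 = $2,858.49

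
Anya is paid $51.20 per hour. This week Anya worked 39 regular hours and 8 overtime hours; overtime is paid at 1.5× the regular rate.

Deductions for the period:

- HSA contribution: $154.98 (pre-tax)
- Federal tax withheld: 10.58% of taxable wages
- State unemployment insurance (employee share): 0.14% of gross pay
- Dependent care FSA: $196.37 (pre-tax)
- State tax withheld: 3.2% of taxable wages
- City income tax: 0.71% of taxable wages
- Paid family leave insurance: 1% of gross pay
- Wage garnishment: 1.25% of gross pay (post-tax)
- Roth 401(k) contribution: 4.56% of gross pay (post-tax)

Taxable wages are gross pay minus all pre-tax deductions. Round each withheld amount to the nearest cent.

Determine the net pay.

$1750.92

Regular pay: 39 × $51.20 = $1996.80
Overtime pay: 8 × $51.20 × 1.5 = $614.40
Gross pay = $1996.80 + $614.40 = $2611.20
Dependent care FSA: $196.37
HSA contribution: $154.98
Pre-tax total = $196.37 + $154.98 = $351.35
Taxable wages = $2611.20 − $351.35 = $2259.85
State tax withheld: $2259.85 × 0.032 = $72.32
Federal tax withheld: $2259.85 × 0.1058 = $239.09
City income tax: $2259.85 × 0.0071 = $16.04
State unemployment insurance (employee share): $2611.20 × 0.0014 = $3.66
Paid family leave insurance: $2611.20 × 0.01 = $26.11
Wage garnishment: $2611.20 × 0.0125 = $32.64
Roth 401(k) contribution: $2611.20 × 0.0456 = $119.07
Total deductions = $196.37 + $154.98 + $72.32 + $239.09 + $16.04 + $3.66 + $26.11 + $32.64 + $119.07 = $860.28
Net pay = $2611.20 − $860.28 = $1750.92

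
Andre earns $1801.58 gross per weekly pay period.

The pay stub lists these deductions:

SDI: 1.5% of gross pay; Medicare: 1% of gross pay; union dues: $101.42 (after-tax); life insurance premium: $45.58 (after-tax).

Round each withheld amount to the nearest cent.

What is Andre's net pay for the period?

$1609.54

Medicare: $1801.58 × 0.01 = $18.02
SDI: $1801.58 × 0.015 = $27.02
Union dues: $101.42
Life insurance premium: $45.58
Total deductions = $18.02 + $27.02 + $101.42 + $45.58 = $192.04
Net pay = $1801.58 − $192.04 = $1609.54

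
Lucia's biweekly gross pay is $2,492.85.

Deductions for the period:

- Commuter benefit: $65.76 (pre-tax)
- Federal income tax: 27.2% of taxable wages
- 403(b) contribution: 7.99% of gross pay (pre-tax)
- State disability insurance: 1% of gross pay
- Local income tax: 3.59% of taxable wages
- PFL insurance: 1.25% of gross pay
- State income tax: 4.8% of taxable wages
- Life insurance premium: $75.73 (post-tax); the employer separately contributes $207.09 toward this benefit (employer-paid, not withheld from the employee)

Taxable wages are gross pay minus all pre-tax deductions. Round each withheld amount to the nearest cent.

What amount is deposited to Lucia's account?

Commuter benefit: $65.76
403(b) contribution: $2,492.85 × 0.0799 = $199.18
Pre-tax total = $65.76 + $199.18 = $264.94
Taxable wages = $2,492.85 − $264.94 = $2,227.91
Federal income tax: $2,227.91 × 0.272 = $605.99
State income tax: $2,227.91 × 0.048 = $106.94
Local income tax: $2,227.91 × 0.0359 = $79.98
PFL insurance: $2,492.85 × 0.0125 = $31.16
State disability insurance: $2,492.85 × 0.01 = $24.93
Life insurance premium: $75.73
(Employer's $207.09 toward life insurance premium is not withheld from the employee.)
Total deductions = $65.76 + $199.18 + $605.99 + $106.94 + $79.98 + $31.16 + $24.93 + $75.73 = $1,189.67
Net pay = $2,492.85 − $1,189.67 = $1,303.18

$1,303.18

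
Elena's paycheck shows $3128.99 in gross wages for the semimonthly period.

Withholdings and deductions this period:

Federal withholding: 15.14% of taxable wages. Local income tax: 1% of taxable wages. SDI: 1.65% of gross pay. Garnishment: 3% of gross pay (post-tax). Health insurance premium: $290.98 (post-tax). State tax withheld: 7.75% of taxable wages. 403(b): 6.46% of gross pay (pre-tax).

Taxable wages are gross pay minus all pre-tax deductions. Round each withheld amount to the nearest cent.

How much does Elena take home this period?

403(b): $3128.99 × 0.0646 = $202.13
Taxable wages = $3128.99 − $202.13 = $2926.86
State tax withheld: $2926.86 × 0.0775 = $226.83
Federal withholding: $2926.86 × 0.1514 = $443.13
Local income tax: $2926.86 × 0.01 = $29.27
SDI: $3128.99 × 0.0165 = $51.63
Health insurance premium: $290.98
Garnishment: $3128.99 × 0.03 = $93.87
Total deductions = $202.13 + $226.83 + $443.13 + $29.27 + $51.63 + $290.98 + $93.87 = $1337.84
Net pay = $3128.99 − $1337.84 = $1791.15

$1791.15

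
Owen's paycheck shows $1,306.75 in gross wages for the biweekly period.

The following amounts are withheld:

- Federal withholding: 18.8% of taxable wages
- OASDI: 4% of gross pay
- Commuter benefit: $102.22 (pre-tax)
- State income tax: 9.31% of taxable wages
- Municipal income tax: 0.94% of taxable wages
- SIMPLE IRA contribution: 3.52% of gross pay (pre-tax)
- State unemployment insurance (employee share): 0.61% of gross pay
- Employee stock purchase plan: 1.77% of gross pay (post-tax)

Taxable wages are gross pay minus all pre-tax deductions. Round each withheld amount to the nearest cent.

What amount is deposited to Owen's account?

SIMPLE IRA contribution: $1,306.75 × 0.0352 = $46.00
Commuter benefit: $102.22
Pre-tax total = $46.00 + $102.22 = $148.22
Taxable wages = $1,306.75 − $148.22 = $1,158.53
Federal withholding: $1,158.53 × 0.188 = $217.80
State income tax: $1,158.53 × 0.0931 = $107.86
Municipal income tax: $1,158.53 × 0.0094 = $10.89
OASDI: $1,306.75 × 0.04 = $52.27
State unemployment insurance (employee share): $1,306.75 × 0.0061 = $7.97
Employee stock purchase plan: $1,306.75 × 0.0177 = $23.13
Total deductions = $46.00 + $102.22 + $217.80 + $107.86 + $10.89 + $52.27 + $7.97 + $23.13 = $568.14
Net pay = $1,306.75 − $568.14 = $738.61

$738.61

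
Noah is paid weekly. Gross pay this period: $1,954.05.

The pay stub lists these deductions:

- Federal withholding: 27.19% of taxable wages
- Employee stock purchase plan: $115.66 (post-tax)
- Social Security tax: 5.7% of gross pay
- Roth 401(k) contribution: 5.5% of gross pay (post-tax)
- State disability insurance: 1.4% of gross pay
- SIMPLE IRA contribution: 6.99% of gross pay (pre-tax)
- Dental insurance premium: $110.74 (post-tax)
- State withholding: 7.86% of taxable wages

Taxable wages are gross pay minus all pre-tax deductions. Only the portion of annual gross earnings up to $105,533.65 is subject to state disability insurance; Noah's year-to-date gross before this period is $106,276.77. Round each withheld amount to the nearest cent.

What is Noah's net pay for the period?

$735.19

SIMPLE IRA contribution: $1,954.05 × 0.0699 = $136.59
Taxable wages = $1,954.05 − $136.59 = $1,817.46
State withholding: $1,817.46 × 0.0786 = $142.85
Federal withholding: $1,817.46 × 0.2719 = $494.17
State disability insurance: annual cap $105,533.65 already reached (YTD $106,276.77), so $0.00
Social Security tax: $1,954.05 × 0.057 = $111.38
Employee stock purchase plan: $115.66
Dental insurance premium: $110.74
Roth 401(k) contribution: $1,954.05 × 0.055 = $107.47
Total deductions = $136.59 + $142.85 + $494.17 + $0.00 + $111.38 + $115.66 + $110.74 + $107.47 = $1,218.86
Net pay = $1,954.05 − $1,218.86 = $735.19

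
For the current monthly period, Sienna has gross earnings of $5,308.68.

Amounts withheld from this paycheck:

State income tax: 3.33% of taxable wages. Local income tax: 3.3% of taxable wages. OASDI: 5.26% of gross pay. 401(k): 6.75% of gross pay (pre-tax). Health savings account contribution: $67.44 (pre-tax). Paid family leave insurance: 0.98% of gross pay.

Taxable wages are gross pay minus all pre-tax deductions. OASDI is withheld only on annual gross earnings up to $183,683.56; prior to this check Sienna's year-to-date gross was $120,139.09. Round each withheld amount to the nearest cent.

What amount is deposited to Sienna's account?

$4,227.89

Health savings account contribution: $67.44
401(k): $5,308.68 × 0.0675 = $358.34
Pre-tax total = $67.44 + $358.34 = $425.78
Taxable wages = $5,308.68 − $425.78 = $4,882.90
Local income tax: $4,882.90 × 0.033 = $161.14
State income tax: $4,882.90 × 0.0333 = $162.60
OASDI: cap not yet reached, full $5,308.68 is subject → $5,308.68 × 0.0526 = $279.24
Paid family leave insurance: $5,308.68 × 0.0098 = $52.03
Total deductions = $67.44 + $358.34 + $161.14 + $162.60 + $279.24 + $52.03 = $1,080.79
Net pay = $5,308.68 − $1,080.79 = $4,227.89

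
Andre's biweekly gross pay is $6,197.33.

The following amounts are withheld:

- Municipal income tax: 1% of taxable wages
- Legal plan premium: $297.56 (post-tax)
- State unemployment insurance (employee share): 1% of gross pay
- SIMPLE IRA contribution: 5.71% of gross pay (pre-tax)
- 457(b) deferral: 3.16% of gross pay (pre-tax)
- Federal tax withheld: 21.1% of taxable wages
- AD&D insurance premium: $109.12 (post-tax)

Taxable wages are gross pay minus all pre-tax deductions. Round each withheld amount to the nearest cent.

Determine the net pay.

457(b) deferral: $6,197.33 × 0.0316 = $195.84
SIMPLE IRA contribution: $6,197.33 × 0.0571 = $353.87
Pre-tax total = $195.84 + $353.87 = $549.71
Taxable wages = $6,197.33 − $549.71 = $5,647.62
Federal tax withheld: $5,647.62 × 0.211 = $1,191.65
Municipal income tax: $5,647.62 × 0.01 = $56.48
State unemployment insurance (employee share): $6,197.33 × 0.01 = $61.97
Legal plan premium: $297.56
AD&D insurance premium: $109.12
Total deductions = $195.84 + $353.87 + $1,191.65 + $56.48 + $61.97 + $297.56 + $109.12 = $2,266.49
Net pay = $6,197.33 − $2,266.49 = $3,930.84

$3,930.84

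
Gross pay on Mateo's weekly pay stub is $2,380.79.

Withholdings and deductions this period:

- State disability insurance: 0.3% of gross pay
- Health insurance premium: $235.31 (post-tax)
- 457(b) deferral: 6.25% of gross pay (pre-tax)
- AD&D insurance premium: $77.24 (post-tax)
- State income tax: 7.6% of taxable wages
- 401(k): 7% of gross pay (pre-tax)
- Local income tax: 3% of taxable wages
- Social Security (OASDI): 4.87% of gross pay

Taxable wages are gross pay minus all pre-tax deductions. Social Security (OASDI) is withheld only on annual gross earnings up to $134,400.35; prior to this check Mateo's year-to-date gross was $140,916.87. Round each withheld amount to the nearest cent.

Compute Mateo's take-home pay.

$1,526.71

401(k): $2,380.79 × 0.07 = $166.66
457(b) deferral: $2,380.79 × 0.0625 = $148.80
Pre-tax total = $166.66 + $148.80 = $315.46
Taxable wages = $2,380.79 − $315.46 = $2,065.33
Local income tax: $2,065.33 × 0.03 = $61.96
State income tax: $2,065.33 × 0.076 = $156.97
State disability insurance: $2,380.79 × 0.003 = $7.14
Social Security (OASDI): annual cap $134,400.35 already reached (YTD $140,916.87), so $0.00
AD&D insurance premium: $77.24
Health insurance premium: $235.31
Total deductions = $166.66 + $148.80 + $61.96 + $156.97 + $7.14 + $0.00 + $77.24 + $235.31 = $854.08
Net pay = $2,380.79 − $854.08 = $1,526.71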